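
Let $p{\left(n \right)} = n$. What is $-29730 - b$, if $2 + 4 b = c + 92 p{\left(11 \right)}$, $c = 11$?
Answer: $- \frac{119941}{4} \approx -29985.0$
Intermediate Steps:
$b = \frac{1021}{4}$ ($b = - \frac{1}{2} + \frac{11 + 92 \cdot 11}{4} = - \frac{1}{2} + \frac{11 + 1012}{4} = - \frac{1}{2} + \frac{1}{4} \cdot 1023 = - \frac{1}{2} + \frac{1023}{4} = \frac{1021}{4} \approx 255.25$)
$-29730 - b = -29730 - \frac{1021}{4} = - \frac{119941}{4}$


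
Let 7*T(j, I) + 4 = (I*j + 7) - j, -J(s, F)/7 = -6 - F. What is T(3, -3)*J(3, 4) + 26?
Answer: -64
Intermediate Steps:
J(s, F) = 42 + 7*F (J(s, F) = -7*(-6 - F) = 42 + 7*F)
T(j, I) = 3/7 - j/7 + I*j/7 (T(j, I) = -4/7 + ((I*j + 7) - j)/7 = -4/7 + ((7 + I*j) - j)/7 = -4/7 + (7 - j + I*j)/7 = -4/7 + (1 - j/7 + I*j/7) = 3/7 - j/7 + I*j/7)
T(3, -3)*J(3, 4) + 26 = (3/7 - 1/7*3 + (1/7)*(-3)*3)*(42 + 7*4) + 26 = (3/7 - 3/7 - 9/7)*(42 + 28) + 26 = -9/7*70 + 26 = -90 + 26 = -64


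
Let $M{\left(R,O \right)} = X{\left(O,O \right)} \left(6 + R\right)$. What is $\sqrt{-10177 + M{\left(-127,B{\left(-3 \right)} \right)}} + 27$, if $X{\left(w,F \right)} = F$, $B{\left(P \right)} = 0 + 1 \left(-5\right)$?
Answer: $27 + 2 i \sqrt{2393} \approx 27.0 + 97.837 i$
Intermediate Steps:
$B{\left(P \right)} = -5$ ($B{\left(P \right)} = 0 - 5 = -5$)
$M{\left(R,O \right)} = O \left(6 + R\right)$
$\sqrt{-10177 + M{\left(-127,B{\left(-3 \right)} \right)}} + 27 = \sqrt{-10177 - 5 \left(6 - 127\right)} + 27 = \sqrt{-10177 - -605} + 27 = \sqrt{-10177 + 605} + 27 = \sqrt{-9572} + 27 = 2 i \sqrt{2393} + 27 = 27 + 2 i \sqrt{2393}$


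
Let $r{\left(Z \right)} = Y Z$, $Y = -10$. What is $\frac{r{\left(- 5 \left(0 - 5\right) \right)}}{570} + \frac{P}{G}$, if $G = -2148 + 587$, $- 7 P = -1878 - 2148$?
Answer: $- \frac{502657}{622839} \approx -0.80704$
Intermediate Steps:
$P = \frac{4026}{7}$ ($P = - \frac{-1878 - 2148}{7} = \left(- \frac{1}{7}\right) \left(-4026\right) = \frac{4026}{7} \approx 575.14$)
$r{\left(Z \right)} = - 10 Z$
$G = -1561$
$\frac{r{\left(- 5 \left(0 - 5\right) \right)}}{570} + \frac{P}{G} = \frac{\left(-10\right) \left(- 5 \left(0 - 5\right)\right)}{570} + \frac{4026}{7 \left(-1561\right)} = - 10 \left(\left(-5\right) \left(-5\right)\right) \frac{1}{570} + \frac{4026}{7} \left(- \frac{1}{1561}\right) = \left(-10\right) 25 \cdot \frac{1}{570} - \frac{4026}{10927} = \left(-250\right) \frac{1}{570} - \frac{4026}{10927} = - \frac{25}{57} - \frac{4026}{10927} = - \frac{502657}{622839}$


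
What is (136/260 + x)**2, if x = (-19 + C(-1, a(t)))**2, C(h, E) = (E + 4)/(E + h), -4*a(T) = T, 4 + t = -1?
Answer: 86436/4225 ≈ 20.458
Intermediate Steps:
t = -5 (t = -4 - 1 = -5)
a(T) = -T/4
C(h, E) = (4 + E)/(E + h)
x = 4 (x = (-19 + (4 - 1/4*(-5))/(-1/4*(-5) - 1))**2 = (-19 + (4 + 5/4)/(5/4 - 1))**2 = (-19 + (21/4)/(1/4))**2 = (-19 + 4*(21/4))**2 = (-19 + 21)**2 = 2**2 = 4)
(136/260 + x)**2 = (136/260 + 4)**2 = (136*(1/260) + 4)**2 = (34/65 + 4)**2 = (294/65)**2 = 86436/4225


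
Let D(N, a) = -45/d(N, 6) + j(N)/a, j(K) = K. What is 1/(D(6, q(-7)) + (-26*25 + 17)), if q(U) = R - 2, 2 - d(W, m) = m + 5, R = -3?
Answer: -5/3146 ≈ -0.0015893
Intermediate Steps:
d(W, m) = -3 - m (d(W, m) = 2 - (m + 5) = 2 - (5 + m) = 2 + (-5 - m) = -3 - m)
q(U) = -5 (q(U) = -3 - 2 = -5)
D(N, a) = 5 + N/a (D(N, a) = -45/(-3 - 1*6) + N/a = -45/(-3 - 6) + N/a = -45/(-9) + N/a = -45*(-⅑) + N/a = 5 + N/a)
1/(D(6, q(-7)) + (-26*25 + 17)) = 1/((5 + 6/(-5)) + (-26*25 + 17)) = 1/((5 + 6*(-⅕)) + (-650 + 17)) = 1/((5 - 6/5) - 633) = 1/(19/5 - 633) = 1/(-3146/5) = -5/3146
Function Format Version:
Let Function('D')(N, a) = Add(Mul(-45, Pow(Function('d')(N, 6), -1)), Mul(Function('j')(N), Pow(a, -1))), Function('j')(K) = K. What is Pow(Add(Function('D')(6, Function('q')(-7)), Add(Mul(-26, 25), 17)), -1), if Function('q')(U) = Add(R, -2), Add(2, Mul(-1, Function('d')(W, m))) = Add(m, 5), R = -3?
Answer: Rational(-5, 3146) ≈ -0.0015893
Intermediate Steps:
Function('d')(W, m) = Add(-3, Mul(-1, m)) (Function('d')(W, m) = Add(2, Mul(-1, Add(m, 5))) = Add(2, Mul(-1, Add(5, m))) = Add(2, Add(-5, Mul(-1, m))) = Add(-3, Mul(-1, m)))
Function('q')(U) = -5 (Function('q')(U) = Add(-3, -2) = -5)
Function('D')(N, a) = Add(5, Mul(N, Pow(a, -1))) (Function('D')(N, a) = Add(Mul(-45, Pow(Add(-3, Mul(-1, 6)), -1)), Mul(N, Pow(a, -1))) = Add(Mul(-45, Pow(Add(-3, -6), -1)), Mul(N, Pow(a, -1))) = Add(Mul(-45, Pow(-9, -1)), Mul(N, Pow(a, -1))) = Add(Mul(-45, Rational(-1, 9)), Mul(N, Pow(a, -1))) = Add(5, Mul(N, Pow(a, -1))))
Pow(Add(Function('D')(6, Function('q')(-7)), Add(Mul(-26, 25), 17)), -1) = Pow(Add(Add(5, Mul(6, Pow(-5, -1))), Add(Mul(-26, 25), 17)), -1) = Pow(Add(Add(5, Mul(6, Rational(-1, 5))), Add(-650, 17)), -1) = Pow(Add(Add(5, Rational(-6, 5)), -633), -1) = Pow(Add(Rational(19, 5), -633), -1) = Pow(Rational(-3146, 5), -1) = Rational(-5, 3146)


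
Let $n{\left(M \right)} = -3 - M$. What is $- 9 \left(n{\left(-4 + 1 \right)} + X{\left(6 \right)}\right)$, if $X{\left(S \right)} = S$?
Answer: $-54$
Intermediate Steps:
$- 9 \left(n{\left(-4 + 1 \right)} + X{\left(6 \right)}\right) = - 9 \left(\left(-3 - \left(-4 + 1\right)\right) + 6\right) = - 9 \left(\left(-3 - -3\right) + 6\right) = - 9 \left(\left(-3 + 3\right) + 6\right) = - 9 \left(0 + 6\right) = \left(-9\right) 6 = -54$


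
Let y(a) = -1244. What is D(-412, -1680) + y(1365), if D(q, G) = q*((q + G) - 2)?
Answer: 861484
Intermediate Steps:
D(q, G) = q*(-2 + G + q) (D(q, G) = q*((G + q) - 2) = q*(-2 + G + q))
D(-412, -1680) + y(1365) = -412*(-2 - 1680 - 412) - 1244 = -412*(-2094) - 1244 = 862728 - 1244 = 861484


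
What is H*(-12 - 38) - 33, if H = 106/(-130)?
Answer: 101/13 ≈ 7.7692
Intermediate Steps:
H = -53/65 (H = 106*(-1/130) = -53/65 ≈ -0.81538)
H*(-12 - 38) - 33 = -53*(-12 - 38)/65 - 33 = -53/65*(-50) - 33 = 530/13 - 33 = 101/13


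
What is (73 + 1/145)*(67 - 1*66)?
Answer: 10586/145 ≈ 73.007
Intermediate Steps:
(73 + 1/145)*(67 - 1*66) = (73 + 1/145)*(67 - 66) = (10586/145)*1 = 10586/145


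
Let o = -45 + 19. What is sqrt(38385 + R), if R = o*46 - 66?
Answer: sqrt(37123) ≈ 192.67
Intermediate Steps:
o = -26
R = -1262 (R = -26*46 - 66 = -1196 - 66 = -1262)
sqrt(38385 + R) = sqrt(38385 - 1262) = sqrt(37123)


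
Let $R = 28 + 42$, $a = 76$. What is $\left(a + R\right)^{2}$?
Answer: $21316$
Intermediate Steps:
$R = 70$
$\left(a + R\right)^{2} = \left(76 + 70\right)^{2} = 146^{2} = 21316$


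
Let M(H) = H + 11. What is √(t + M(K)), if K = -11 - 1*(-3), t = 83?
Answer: √86 ≈ 9.2736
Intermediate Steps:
K = -8 (K = -11 + 3 = -8)
M(H) = 11 + H
√(t + M(K)) = √(83 + (11 - 8)) = √(83 + 3) = √86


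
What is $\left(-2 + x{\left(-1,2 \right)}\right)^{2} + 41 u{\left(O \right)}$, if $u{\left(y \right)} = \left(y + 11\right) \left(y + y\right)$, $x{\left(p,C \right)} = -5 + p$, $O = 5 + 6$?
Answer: $19908$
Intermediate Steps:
$O = 11$
$u{\left(y \right)} = 2 y \left(11 + y\right)$ ($u{\left(y \right)} = \left(11 + y\right) 2 y = 2 y \left(11 + y\right)$)
$\left(-2 + x{\left(-1,2 \right)}\right)^{2} + 41 u{\left(O \right)} = \left(-2 - 6\right)^{2} + 41 \cdot 2 \cdot 11 \left(11 + 11\right) = \left(-2 - 6\right)^{2} + 41 \cdot 2 \cdot 11 \cdot 22 = \left(-8\right)^{2} + 41 \cdot 484 = 64 + 19844 = 19908$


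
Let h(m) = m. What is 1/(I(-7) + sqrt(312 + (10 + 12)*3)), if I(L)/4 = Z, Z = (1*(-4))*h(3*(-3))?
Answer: 8/1131 - sqrt(42)/6786 ≈ 0.0061184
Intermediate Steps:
Z = 36 (Z = (1*(-4))*(3*(-3)) = -4*(-9) = 36)
I(L) = 144 (I(L) = 4*36 = 144)
1/(I(-7) + sqrt(312 + (10 + 12)*3)) = 1/(144 + sqrt(312 + (10 + 12)*3)) = 1/(144 + sqrt(312 + 22*3)) = 1/(144 + sqrt(312 + 66)) = 1/(144 + sqrt(378)) = 1/(144 + 3*sqrt(42))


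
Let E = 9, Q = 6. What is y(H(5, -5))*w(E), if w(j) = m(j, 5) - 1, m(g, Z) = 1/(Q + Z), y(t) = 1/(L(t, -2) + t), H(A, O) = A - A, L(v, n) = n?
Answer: 5/11 ≈ 0.45455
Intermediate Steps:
H(A, O) = 0
y(t) = 1/(-2 + t)
m(g, Z) = 1/(6 + Z)
w(j) = -10/11 (w(j) = 1/(6 + 5) - 1 = 1/11 - 1 = -10/11)
y(H(5, -5))*w(E) = -10/11/(-2 + 0) = -10/11/(-2) = -½*(-10/11) = 5/11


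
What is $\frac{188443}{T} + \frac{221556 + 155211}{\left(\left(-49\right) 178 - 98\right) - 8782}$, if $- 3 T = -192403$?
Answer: $- \frac{62540180043}{3386677606} \approx -18.467$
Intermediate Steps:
$T = \frac{192403}{3}$ ($T = \left(- \frac{1}{3}\right) \left(-192403\right) = \frac{192403}{3} \approx 64134.0$)
$\frac{188443}{T} + \frac{221556 + 155211}{\left(\left(-49\right) 178 - 98\right) - 8782} = \frac{188443}{\frac{192403}{3}} + \frac{221556 + 155211}{\left(\left(-49\right) 178 - 98\right) - 8782} = 188443 \cdot \frac{3}{192403} + \frac{376767}{\left(-8722 - 98\right) - 8782} = \frac{565329}{192403} + \frac{376767}{-8820 - 8782} = \frac{565329}{192403} + \frac{376767}{-17602} = \frac{565329}{192403} + 376767 \left(- \frac{1}{17602}\right) = \frac{565329}{192403} - \frac{376767}{17602} = - \frac{62540180043}{3386677606}$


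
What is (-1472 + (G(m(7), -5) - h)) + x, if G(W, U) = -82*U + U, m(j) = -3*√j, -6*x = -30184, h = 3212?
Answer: 2255/3 ≈ 751.67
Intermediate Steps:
x = 15092/3 (x = -⅙*(-30184) = 15092/3 ≈ 5030.7)
G(W, U) = -81*U
(-1472 + (G(m(7), -5) - h)) + x = (-1472 + (-81*(-5) - 1*3212)) + 15092/3 = (-1472 + (405 - 3212)) + 15092/3 = (-1472 - 2807) + 15092/3 = -4279 + 15092/3 = 2255/3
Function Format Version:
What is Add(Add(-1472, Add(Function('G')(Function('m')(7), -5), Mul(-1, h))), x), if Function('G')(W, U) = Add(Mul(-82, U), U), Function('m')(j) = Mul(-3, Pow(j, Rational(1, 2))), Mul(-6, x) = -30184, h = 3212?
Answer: Rational(2255, 3) ≈ 751.67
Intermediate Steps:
x = Rational(15092, 3) (x = Mul(Rational(-1, 6), -30184) = Rational(15092, 3) ≈ 5030.7)
Function('G')(W, U) = Mul(-81, U)
Add(Add(-1472, Add(Function('G')(Function('m')(7), -5), Mul(-1, h))), x) = Add(Add(-1472, Add(Mul(-81, -5), Mul(-1, 3212))), Rational(15092, 3)) = Add(Add(-1472, Add(405, -3212)), Rational(15092, 3)) = Add(Add(-1472, -2807), Rational(15092, 3)) = Add(-4279, Rational(15092, 3)) = Rational(2255, 3)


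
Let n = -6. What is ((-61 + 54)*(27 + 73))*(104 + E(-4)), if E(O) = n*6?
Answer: -47600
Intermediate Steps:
E(O) = -36 (E(O) = -6*6 = -36)
((-61 + 54)*(27 + 73))*(104 + E(-4)) = ((-61 + 54)*(27 + 73))*(104 - 36) = -7*100*68 = -700*68 = -47600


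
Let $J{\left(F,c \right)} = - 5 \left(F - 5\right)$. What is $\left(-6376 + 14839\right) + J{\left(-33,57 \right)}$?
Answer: $8653$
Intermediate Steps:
$J{\left(F,c \right)} = 25 - 5 F$ ($J{\left(F,c \right)} = - 5 \left(-5 + F\right) = 25 - 5 F$)
$\left(-6376 + 14839\right) + J{\left(-33,57 \right)} = \left(-6376 + 14839\right) + \left(25 - -165\right) = 8463 + \left(25 + 165\right) = 8463 + 190 = 8653$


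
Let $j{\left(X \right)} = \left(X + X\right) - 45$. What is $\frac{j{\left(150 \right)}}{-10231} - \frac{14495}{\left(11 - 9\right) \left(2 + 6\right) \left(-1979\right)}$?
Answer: $\frac{140224025}{323954384} \approx 0.43285$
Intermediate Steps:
$j{\left(X \right)} = -45 + 2 X$ ($j{\left(X \right)} = 2 X - 45 = -45 + 2 X$)
$\frac{j{\left(150 \right)}}{-10231} - \frac{14495}{\left(11 - 9\right) \left(2 + 6\right) \left(-1979\right)} = \frac{-45 + 2 \cdot 150}{-10231} - \frac{14495}{\left(11 - 9\right) \left(2 + 6\right) \left(-1979\right)} = \left(-45 + 300\right) \left(- \frac{1}{10231}\right) - \frac{14495}{2 \cdot 8 \left(-1979\right)} = 255 \left(- \frac{1}{10231}\right) - \frac{14495}{16 \left(-1979\right)} = - \frac{255}{10231} - \frac{14495}{-31664} = - \frac{255}{10231} - - \frac{14495}{31664} = - \frac{255}{10231} + \frac{14495}{31664} = \frac{140224025}{323954384}$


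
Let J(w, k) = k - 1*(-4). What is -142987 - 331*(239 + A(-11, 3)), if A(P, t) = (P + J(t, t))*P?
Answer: -236660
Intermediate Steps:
J(w, k) = 4 + k (J(w, k) = k + 4 = 4 + k)
A(P, t) = P*(4 + P + t) (A(P, t) = (P + (4 + t))*P = (4 + P + t)*P = P*(4 + P + t))
-142987 - 331*(239 + A(-11, 3)) = -142987 - 331*(239 - 11*(4 - 11 + 3)) = -142987 - 331*(239 - 11*(-4)) = -142987 - 331*(239 + 44) = -142987 - 331*283 = -142987 - 1*93673 = -142987 - 93673 = -236660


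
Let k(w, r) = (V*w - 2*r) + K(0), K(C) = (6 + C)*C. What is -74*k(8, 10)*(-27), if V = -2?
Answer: -71928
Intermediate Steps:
K(C) = C*(6 + C)
k(w, r) = -2*r - 2*w (k(w, r) = (-2*w - 2*r) + 0*(6 + 0) = (-2*r - 2*w) + 0*6 = (-2*r - 2*w) + 0 = -2*r - 2*w)
-74*k(8, 10)*(-27) = -74*(-2*10 - 2*8)*(-27) = -74*(-20 - 16)*(-27) = -74*(-36)*(-27) = 2664*(-27) = -71928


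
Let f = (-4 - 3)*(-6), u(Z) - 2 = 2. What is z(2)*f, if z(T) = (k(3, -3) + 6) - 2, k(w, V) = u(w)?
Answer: 336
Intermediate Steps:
u(Z) = 4 (u(Z) = 2 + 2 = 4)
k(w, V) = 4
z(T) = 8 (z(T) = (4 + 6) - 2 = 10 - 2 = 8)
f = 42 (f = -7*(-6) = 42)
z(2)*f = 8*42 = 336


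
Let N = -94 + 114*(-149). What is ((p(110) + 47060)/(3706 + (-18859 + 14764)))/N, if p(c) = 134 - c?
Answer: 11771/1661030 ≈ 0.0070866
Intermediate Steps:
N = -17080 (N = -94 - 16986 = -17080)
((p(110) + 47060)/(3706 + (-18859 + 14764)))/N = (((134 - 1*110) + 47060)/(3706 + (-18859 + 14764)))/(-17080) = (((134 - 110) + 47060)/(3706 - 4095))*(-1/17080) = ((24 + 47060)/(-389))*(-1/17080) = (47084*(-1/389))*(-1/17080) = -47084/389*(-1/17080) = 11771/1661030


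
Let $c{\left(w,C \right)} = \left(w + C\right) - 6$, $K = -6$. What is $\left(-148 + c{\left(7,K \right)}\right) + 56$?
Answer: $-97$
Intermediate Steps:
$c{\left(w,C \right)} = -6 + C + w$ ($c{\left(w,C \right)} = \left(C + w\right) - 6 = -6 + C + w$)
$\left(-148 + c{\left(7,K \right)}\right) + 56 = \left(-148 - 5\right) + 56 = -153 + 56 = -97$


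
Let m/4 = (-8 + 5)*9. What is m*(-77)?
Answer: 8316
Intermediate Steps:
m = -108 (m = 4*((-8 + 5)*9) = 4*(-3*9) = 4*(-27) = -108)
m*(-77) = -108*(-77) = 8316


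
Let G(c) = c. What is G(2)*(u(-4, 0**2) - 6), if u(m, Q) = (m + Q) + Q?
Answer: -20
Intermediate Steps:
u(m, Q) = m + 2*Q (u(m, Q) = (Q + m) + Q = m + 2*Q)
G(2)*(u(-4, 0**2) - 6) = 2*((-4 + 2*0**2) - 6) = 2*((-4 + 2*0) - 6) = 2*((-4 + 0) - 6) = 2*(-4 - 6) = 2*(-10) = -20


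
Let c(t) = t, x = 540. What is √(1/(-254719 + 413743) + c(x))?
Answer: √853491359379/39756 ≈ 23.238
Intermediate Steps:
√(1/(-254719 + 413743) + c(x)) = √(1/(-254719 + 413743) + 540) = √(1/159024 + 540) = √(85872961/159024) = √853491359379/39756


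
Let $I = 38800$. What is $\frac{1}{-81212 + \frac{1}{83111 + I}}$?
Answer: $- \frac{121911}{9900636131} \approx -1.2313 \cdot 10^{-5}$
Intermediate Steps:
$\frac{1}{-81212 + \frac{1}{83111 + I}} = \frac{1}{-81212 + \frac{1}{83111 + 38800}} = \frac{1}{-81212 + \frac{1}{121911}} = \frac{1}{- \frac{9900636131}{121911}} = - \frac{121911}{9900636131}$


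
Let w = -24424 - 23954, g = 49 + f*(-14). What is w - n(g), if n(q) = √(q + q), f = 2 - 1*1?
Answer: -48378 - √70 ≈ -48386.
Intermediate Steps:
f = 1 (f = 2 - 1 = 1)
g = 35 (g = 49 + 1*(-14) = 49 - 14 = 35)
n(q) = √2*√q (n(q) = √(2*q) = √2*√q)
w = -48378
w - n(g) = -48378 - √2*√35 = -48378 - √70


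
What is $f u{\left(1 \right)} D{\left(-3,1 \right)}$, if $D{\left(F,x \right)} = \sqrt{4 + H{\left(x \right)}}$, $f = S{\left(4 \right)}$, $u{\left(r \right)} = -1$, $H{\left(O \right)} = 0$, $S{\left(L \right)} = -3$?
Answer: $6$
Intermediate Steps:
$f = -3$
$D{\left(F,x \right)} = 2$ ($D{\left(F,x \right)} = \sqrt{4 + 0} = \sqrt{4} = 2$)
$f u{\left(1 \right)} D{\left(-3,1 \right)} = \left(-3\right) \left(-1\right) 2 = 3 \cdot 2 = 6$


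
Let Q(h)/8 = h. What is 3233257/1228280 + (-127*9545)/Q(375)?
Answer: -3698099173/9212100 ≈ -401.44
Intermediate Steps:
Q(h) = 8*h
3233257/1228280 + (-127*9545)/Q(375) = 3233257/1228280 + (-127*9545)/((8*375)) = 3233257*(1/1228280) - 1212215/3000 = 3233257/1228280 - 1212215*1/3000 = 3233257/1228280 - 242443/600 = -3698099173/9212100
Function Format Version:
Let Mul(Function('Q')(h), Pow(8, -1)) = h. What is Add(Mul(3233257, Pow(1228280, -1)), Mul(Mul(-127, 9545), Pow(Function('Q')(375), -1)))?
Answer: Rational(-3698099173, 9212100) ≈ -401.44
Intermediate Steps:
Function('Q')(h) = Mul(8, h)
Add(Mul(3233257, Pow(1228280, -1)), Mul(Mul(-127, 9545), Pow(Function('Q')(375), -1))) = Add(Mul(3233257, Pow(1228280, -1)), Mul(Mul(-127, 9545), Pow(Mul(8, 375), -1))) = Add(Mul(3233257, Rational(1, 1228280)), Mul(-1212215, Pow(3000, -1))) = Add(Rational(3233257, 1228280), Mul(-1212215, Rational(1, 3000))) = Add(Rational(3233257, 1228280), Rational(-242443, 600)) = Rational(-3698099173, 9212100)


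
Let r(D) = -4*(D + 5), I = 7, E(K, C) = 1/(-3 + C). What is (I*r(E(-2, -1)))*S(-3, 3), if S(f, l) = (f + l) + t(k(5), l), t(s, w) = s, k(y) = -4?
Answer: 532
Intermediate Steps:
S(f, l) = -4 + f + l (S(f, l) = (f + l) - 4 = -4 + f + l)
r(D) = -20 - 4*D (r(D) = -4*(5 + D) = -20 - 4*D)
(I*r(E(-2, -1)))*S(-3, 3) = (7*(-20 - 4/(-3 - 1)))*(-4 - 3 + 3) = (7*(-20 - 4/(-4)))*(-4) = (7*(-20 - 4*(-¼)))*(-4) = (7*(-20 + 1))*(-4) = (7*(-19))*(-4) = -133*(-4) = 532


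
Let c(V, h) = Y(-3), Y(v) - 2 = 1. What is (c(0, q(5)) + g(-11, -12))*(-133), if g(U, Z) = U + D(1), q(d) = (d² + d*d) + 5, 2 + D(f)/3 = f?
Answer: 1463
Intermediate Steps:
D(f) = -6 + 3*f
Y(v) = 3 (Y(v) = 2 + 1 = 3)
q(d) = 5 + 2*d² (q(d) = (d² + d²) + 5 = 2*d² + 5 = 5 + 2*d²)
c(V, h) = 3
g(U, Z) = -3 + U (g(U, Z) = U + (-6 + 3*1) = U + (-6 + 3) = U - 3 = -3 + U)
(c(0, q(5)) + g(-11, -12))*(-133) = (3 + (-3 - 11))*(-133) = (3 - 14)*(-133) = -11*(-133) = 1463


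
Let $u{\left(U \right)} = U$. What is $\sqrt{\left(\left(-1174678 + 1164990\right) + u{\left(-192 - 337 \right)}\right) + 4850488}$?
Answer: $\sqrt{4840271} \approx 2200.1$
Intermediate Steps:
$\sqrt{\left(\left(-1174678 + 1164990\right) + u{\left(-192 - 337 \right)}\right) + 4850488} = \sqrt{\left(\left(-1174678 + 1164990\right) - 529\right) + 4850488} = \sqrt{\left(-9688 - 529\right) + 4850488} = \sqrt{-10217 + 4850488} = \sqrt{4840271}$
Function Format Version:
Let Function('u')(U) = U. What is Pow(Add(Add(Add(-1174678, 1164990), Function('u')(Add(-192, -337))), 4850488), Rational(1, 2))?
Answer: Pow(4840271, Rational(1, 2)) ≈ 2200.1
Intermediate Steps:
Pow(Add(Add(Add(-1174678, 1164990), Function('u')(Add(-192, -337))), 4850488), Rational(1, 2)) = Pow(Add(Add(Add(-1174678, 1164990), Add(-192, -337)), 4850488), Rational(1, 2)) = Pow(Add(Add(-9688, -529), 4850488), Rational(1, 2)) = Pow(Add(-10217, 4850488), Rational(1, 2)) = Pow(4840271, Rational(1, 2))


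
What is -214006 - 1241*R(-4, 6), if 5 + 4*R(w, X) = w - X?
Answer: -837409/4 ≈ -2.0935e+5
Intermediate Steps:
R(w, X) = -5/4 - X/4 + w/4 (R(w, X) = -5/4 + (w - X)/4 = -5/4 + (-X/4 + w/4) = -5/4 - X/4 + w/4)
-214006 - 1241*R(-4, 6) = -214006 - 1241*(-5/4 - ¼*6 + (¼)*(-4)) = -214006 - 1241*(-5/4 - 3/2 - 1) = -214006 - 1241*(-15/4) = -214006 + 18615/4 = -837409/4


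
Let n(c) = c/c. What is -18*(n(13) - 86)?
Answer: 1530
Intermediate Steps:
n(c) = 1
-18*(n(13) - 86) = -18*(1 - 86) = -18*(-85) = 1530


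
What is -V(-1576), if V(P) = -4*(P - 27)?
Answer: -6412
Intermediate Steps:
V(P) = 108 - 4*P (V(P) = -4*(-27 + P) = 108 - 4*P)
-V(-1576) = -(108 - 4*(-1576)) = -(108 + 6304) = -1*6412 = -6412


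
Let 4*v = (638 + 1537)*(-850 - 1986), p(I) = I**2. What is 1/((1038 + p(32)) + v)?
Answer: -1/1540013 ≈ -6.4935e-7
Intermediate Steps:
v = -1542075 (v = ((638 + 1537)*(-850 - 1986))/4 = (2175*(-2836))/4 = (1/4)*(-6168300) = -1542075)
1/((1038 + p(32)) + v) = 1/((1038 + 32**2) - 1542075) = 1/((1038 + 1024) - 1542075) = 1/(2062 - 1542075) = 1/(-1540013) = -1/1540013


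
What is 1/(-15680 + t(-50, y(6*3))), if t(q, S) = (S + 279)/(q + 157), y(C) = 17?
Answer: -107/1677464 ≈ -6.3787e-5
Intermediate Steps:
t(q, S) = (279 + S)/(157 + q)
1/(-15680 + t(-50, y(6*3))) = 1/(-15680 + (279 + 17)/(157 - 50)) = 1/(-15680 + 296/107) = 1/(-1677464/107) = -107/1677464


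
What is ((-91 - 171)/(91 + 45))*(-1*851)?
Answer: 111481/68 ≈ 1639.4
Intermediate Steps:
((-91 - 171)/(91 + 45))*(-1*851) = -262/136*(-851) = -262*1/136*(-851) = -131/68*(-851) = 111481/68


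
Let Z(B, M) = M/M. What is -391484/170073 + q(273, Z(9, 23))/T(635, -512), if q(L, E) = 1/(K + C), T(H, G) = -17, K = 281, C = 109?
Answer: -865236331/375861330 ≈ -2.3020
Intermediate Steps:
Z(B, M) = 1
q(L, E) = 1/390 (q(L, E) = 1/(281 + 109) = 1/390)
-391484/170073 + q(273, Z(9, 23))/T(635, -512) = -391484/170073 + (1/390)/(-17) = -391484*1/170073 + (1/390)*(-1/17) = -391484/170073 - 1/6630 = -865236331/375861330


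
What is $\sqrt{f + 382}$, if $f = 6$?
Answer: $2 \sqrt{97} \approx 19.698$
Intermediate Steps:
$\sqrt{f + 382} = \sqrt{6 + 382} = \sqrt{388} = 2 \sqrt{97}$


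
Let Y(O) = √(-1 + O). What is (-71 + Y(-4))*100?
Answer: -7100 + 100*I*√5 ≈ -7100.0 + 223.61*I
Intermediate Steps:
(-71 + Y(-4))*100 = (-71 + √(-1 - 4))*100 = (-71 + √(-5))*100 = (-71 + I*√5)*100 = -7100 + 100*I*√5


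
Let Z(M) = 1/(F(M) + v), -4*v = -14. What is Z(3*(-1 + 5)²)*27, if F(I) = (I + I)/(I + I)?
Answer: 6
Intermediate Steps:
v = 7/2 (v = -¼*(-14) = 7/2 ≈ 3.5000)
F(I) = 1 (F(I) = (2*I)/((2*I)) = (2*I)*(1/(2*I)) = 1)
Z(M) = 2/9 (Z(M) = 1/(1 + 7/2) = 1/(9/2) = 2/9)
Z(3*(-1 + 5)²)*27 = (2/9)*27 = 6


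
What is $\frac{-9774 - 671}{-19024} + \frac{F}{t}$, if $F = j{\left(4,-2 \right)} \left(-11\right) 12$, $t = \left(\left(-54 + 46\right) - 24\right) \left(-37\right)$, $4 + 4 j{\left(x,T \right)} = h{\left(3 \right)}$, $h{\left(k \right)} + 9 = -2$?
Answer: $\frac{1361485}{1407776} \approx 0.96712$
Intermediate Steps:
$h{\left(k \right)} = -11$ ($h{\left(k \right)} = -9 - 2 = -11$)
$j{\left(x,T \right)} = - \frac{15}{4}$ ($j{\left(x,T \right)} = -1 + \frac{1}{4} \left(-11\right) = -1 - \frac{11}{4} = - \frac{15}{4}$)
$t = 1184$ ($t = \left(-8 - 24\right) \left(-37\right) = \left(-32\right) \left(-37\right) = 1184$)
$F = 495$ ($F = \left(- \frac{15}{4}\right) \left(-11\right) 12 = \frac{165}{4} \cdot 12 = 495$)
$\frac{-9774 - 671}{-19024} + \frac{F}{t} = \frac{-9774 - 671}{-19024} + \frac{495}{1184} = \left(-10445\right) \left(- \frac{1}{19024}\right) + 495 \cdot \frac{1}{1184} = \frac{10445}{19024} + \frac{495}{1184} = \frac{1361485}{1407776}$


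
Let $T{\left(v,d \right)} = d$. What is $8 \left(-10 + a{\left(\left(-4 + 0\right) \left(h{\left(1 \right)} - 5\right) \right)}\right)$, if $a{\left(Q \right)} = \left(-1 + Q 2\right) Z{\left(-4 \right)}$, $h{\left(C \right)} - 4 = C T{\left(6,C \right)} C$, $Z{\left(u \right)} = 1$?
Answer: $-88$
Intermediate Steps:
$h{\left(C \right)} = 4 + C^{3}$ ($h{\left(C \right)} = 4 + C C C = 4 + C^{2} C = 4 + C^{3}$)
$a{\left(Q \right)} = -1 + 2 Q$ ($a{\left(Q \right)} = \left(-1 + Q 2\right) 1 = \left(-1 + 2 Q\right) 1 = -1 + 2 Q$)
$8 \left(-10 + a{\left(\left(-4 + 0\right) \left(h{\left(1 \right)} - 5\right) \right)}\right) = 8 \left(-10 - \left(1 - 2 \left(-4 + 0\right) \left(\left(4 + 1^{3}\right) - 5\right)\right)\right) = 8 \left(-10 - \left(1 - 2 \left(- 4 \left(\left(4 + 1\right) - 5\right)\right)\right)\right) = 8 \left(-10 - \left(1 - 2 \left(- 4 \left(5 - 5\right)\right)\right)\right) = 8 \left(-10 - \left(1 - 2 \left(\left(-4\right) 0\right)\right)\right) = 8 \left(-10 + \left(-1 + 2 \cdot 0\right)\right) = 8 \left(-10 + \left(-1 + 0\right)\right) = 8 \left(-10 - 1\right) = 8 \left(-11\right) = -88$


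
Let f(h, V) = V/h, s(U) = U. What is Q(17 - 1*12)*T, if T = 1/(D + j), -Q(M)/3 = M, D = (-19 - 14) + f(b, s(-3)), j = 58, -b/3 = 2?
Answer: -10/17 ≈ -0.58823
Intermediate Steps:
b = -6 (b = -3*2 = -6)
D = -65/2 (D = (-19 - 14) - 3/(-6) = -33 - 3*(-⅙) = -33 + ½ = -65/2 ≈ -32.500)
Q(M) = -3*M
T = 2/51 (T = 1/(-65/2 + 58) = 1/(51/2) = 2/51 ≈ 0.039216)
Q(17 - 1*12)*T = -3*(17 - 1*12)*(2/51) = -3*(17 - 12)*(2/51) = -3*5*(2/51) = -15*2/51 = -10/17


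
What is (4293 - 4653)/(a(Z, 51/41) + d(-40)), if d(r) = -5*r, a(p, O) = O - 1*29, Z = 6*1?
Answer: -2460/1177 ≈ -2.0901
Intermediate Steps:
Z = 6
a(p, O) = -29 + O (a(p, O) = O - 29 = -29 + O)
(4293 - 4653)/(a(Z, 51/41) + d(-40)) = (4293 - 4653)/((-29 + 51/41) - 5*(-40)) = -360/((-29 + 51*(1/41)) + 200) = -360/((-29 + 51/41) + 200) = -360/(-1138/41 + 200) = -360/7062/41 = -360*41/7062 = -2460/1177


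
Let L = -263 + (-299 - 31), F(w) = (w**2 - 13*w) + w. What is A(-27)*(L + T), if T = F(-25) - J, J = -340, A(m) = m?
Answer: -18144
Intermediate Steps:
F(w) = w**2 - 12*w
L = -593 (L = -263 - 330 = -593)
T = 1265 (T = -25*(-12 - 25) - 1*(-340) = -25*(-37) + 340 = 925 + 340 = 1265)
A(-27)*(L + T) = -27*(-593 + 1265) = -27*672 = -18144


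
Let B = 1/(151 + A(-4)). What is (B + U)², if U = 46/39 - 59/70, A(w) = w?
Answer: 43072969/365192100 ≈ 0.11795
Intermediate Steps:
B = 1/147 (B = 1/(151 - 4) = 1/147 ≈ 0.0068027)
U = 919/2730 (U = 46*(1/39) - 59*1/70 = 46/39 - 59/70 = 919/2730 ≈ 0.33663)
(B + U)² = (1/147 + 919/2730)² = (6563/19110)² = 43072969/365192100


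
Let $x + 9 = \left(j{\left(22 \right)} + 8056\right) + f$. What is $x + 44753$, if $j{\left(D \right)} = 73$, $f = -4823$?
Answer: $48050$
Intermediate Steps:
$x = 3297$ ($x = -9 + \left(\left(73 + 8056\right) - 4823\right) = -9 + \left(8129 - 4823\right) = -9 + 3306 = 3297$)
$x + 44753 = 3297 + 44753 = 48050$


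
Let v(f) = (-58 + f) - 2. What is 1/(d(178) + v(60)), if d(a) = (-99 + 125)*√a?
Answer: √178/4628 ≈ 0.0028828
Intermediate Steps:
v(f) = -60 + f
d(a) = 26*√a
1/(d(178) + v(60)) = 1/(26*√178 + (-60 + 60)) = 1/(26*√178 + 0) = 1/(26*√178) = √178/4628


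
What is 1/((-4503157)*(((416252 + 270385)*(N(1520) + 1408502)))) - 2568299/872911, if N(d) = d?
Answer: -11197363119808189594820113/3805749034000669932372378 ≈ -2.9422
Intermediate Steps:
1/((-4503157)*(((416252 + 270385)*(N(1520) + 1408502)))) - 2568299/872911 = 1/((-4503157)*(((416252 + 270385)*(1520 + 1408502)))) - 2568299/872911 = -1/(4503157*(686637*1410022)) - 2568299*1/872911 = -1/4503157/968173276014 - 2568299/872911 = -1/4503157*1/968173276014 - 2568299/872911 = -1/4359836265095376198 - 2568299/872911 = -11197363119808189594820113/3805749034000669932372378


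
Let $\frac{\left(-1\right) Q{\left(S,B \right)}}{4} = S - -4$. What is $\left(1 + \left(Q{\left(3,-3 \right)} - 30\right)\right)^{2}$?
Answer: $3249$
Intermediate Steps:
$Q{\left(S,B \right)} = -16 - 4 S$ ($Q{\left(S,B \right)} = - 4 \left(S - -4\right) = - 4 \left(S + 4\right) = - 4 \left(4 + S\right) = -16 - 4 S$)
$\left(1 + \left(Q{\left(3,-3 \right)} - 30\right)\right)^{2} = \left(1 - 58\right)^{2} = \left(-57\right)^{2} = 3249$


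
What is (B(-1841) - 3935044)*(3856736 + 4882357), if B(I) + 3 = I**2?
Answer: -4769499830238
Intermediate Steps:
B(I) = -3 + I**2
(B(-1841) - 3935044)*(3856736 + 4882357) = ((-3 + (-1841)**2) - 3935044)*(3856736 + 4882357) = ((-3 + 3389281) - 3935044)*8739093 = (3389278 - 3935044)*8739093 = -545766*8739093 = -4769499830238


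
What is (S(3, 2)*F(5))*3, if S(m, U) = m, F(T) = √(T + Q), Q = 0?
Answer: 9*√5 ≈ 20.125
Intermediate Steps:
F(T) = √T (F(T) = √(T + 0) = √T)
(S(3, 2)*F(5))*3 = (3*√5)*3 = 9*√5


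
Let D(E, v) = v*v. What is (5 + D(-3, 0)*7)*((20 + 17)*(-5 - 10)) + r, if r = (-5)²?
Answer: -2750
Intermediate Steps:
D(E, v) = v²
r = 25
(5 + D(-3, 0)*7)*((20 + 17)*(-5 - 10)) + r = (5 + 0²*7)*((20 + 17)*(-5 - 10)) + 25 = (5 + 0*7)*(37*(-15)) + 25 = (5 + 0)*(-555) + 25 = 5*(-555) + 25 = -2775 + 25 = -2750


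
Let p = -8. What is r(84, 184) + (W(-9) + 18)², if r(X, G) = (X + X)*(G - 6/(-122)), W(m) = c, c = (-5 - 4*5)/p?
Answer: 122454925/3904 ≈ 31367.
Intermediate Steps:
c = 25/8 (c = (-5 - 4*5)/(-8) = (-5 - 20)*(-⅛) = -25*(-⅛) = 25/8 ≈ 3.1250)
W(m) = 25/8
r(X, G) = 2*X*(3/61 + G) (r(X, G) = (2*X)*(G - 6*(-1/122)) = (2*X)*(G + 3/61) = (2*X)*(3/61 + G) = 2*X*(3/61 + G))
r(84, 184) + (W(-9) + 18)² = (2/61)*84*(3 + 61*184) + (25/8 + 18)² = (2/61)*84*(3 + 11224) + (169/8)² = (2/61)*84*11227 + 28561/64 = 1886136/61 + 28561/64 = 122454925/3904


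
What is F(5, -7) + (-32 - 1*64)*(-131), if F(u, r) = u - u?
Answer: 12576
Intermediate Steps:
F(u, r) = 0
F(5, -7) + (-32 - 1*64)*(-131) = 0 + (-32 - 1*64)*(-131) = 0 + (-32 - 64)*(-131) = 0 - 96*(-131) = 0 + 12576 = 12576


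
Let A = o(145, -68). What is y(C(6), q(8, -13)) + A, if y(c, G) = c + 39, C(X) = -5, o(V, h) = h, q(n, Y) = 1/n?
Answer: -34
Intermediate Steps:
A = -68
y(c, G) = 39 + c
y(C(6), q(8, -13)) + A = (39 - 5) - 68 = 34 - 68 = -34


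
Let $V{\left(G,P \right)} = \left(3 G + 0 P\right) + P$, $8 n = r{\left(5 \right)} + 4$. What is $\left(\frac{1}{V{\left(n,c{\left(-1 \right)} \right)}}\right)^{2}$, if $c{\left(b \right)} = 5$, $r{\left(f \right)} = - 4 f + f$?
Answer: $\frac{64}{49} \approx 1.3061$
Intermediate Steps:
$r{\left(f \right)} = - 3 f$
$n = - \frac{11}{8}$ ($n = \frac{\left(-3\right) 5 + 4}{8} = \frac{-15 + 4}{8} = \frac{1}{8} \left(-11\right) = - \frac{11}{8} \approx -1.375$)
$V{\left(G,P \right)} = P + 3 G$ ($V{\left(G,P \right)} = \left(3 G + 0\right) + P = 3 G + P = P + 3 G$)
$\left(\frac{1}{V{\left(n,c{\left(-1 \right)} \right)}}\right)^{2} = \left(\frac{1}{5 + 3 \left(- \frac{11}{8}\right)}\right)^{2} = \left(\frac{1}{5 - \frac{33}{8}}\right)^{2} = \left(\frac{1}{\frac{7}{8}}\right)^{2} = \left(\frac{8}{7}\right)^{2} = \frac{64}{49}$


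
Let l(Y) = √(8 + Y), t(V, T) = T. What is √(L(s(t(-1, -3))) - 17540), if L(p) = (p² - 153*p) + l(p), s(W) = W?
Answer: √(-17072 + √5) ≈ 130.65*I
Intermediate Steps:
L(p) = p² + √(8 + p) - 153*p (L(p) = (p² - 153*p) + √(8 + p) = p² + √(8 + p) - 153*p)
√(L(s(t(-1, -3))) - 17540) = √(((-3)² + √(8 - 3) - 153*(-3)) - 17540) = √((9 + √5 + 459) - 17540) = √((468 + √5) - 17540) = √(-17072 + √5)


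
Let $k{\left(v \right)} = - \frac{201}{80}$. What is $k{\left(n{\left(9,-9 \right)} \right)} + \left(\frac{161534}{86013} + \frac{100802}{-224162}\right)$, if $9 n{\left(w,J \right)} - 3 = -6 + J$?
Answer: $- \frac{44007628967}{40591254960} \approx -1.0842$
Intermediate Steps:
$n{\left(w,J \right)} = - \frac{1}{3} + \frac{J}{9}$ ($n{\left(w,J \right)} = \frac{1}{3} + \frac{-6 + J}{9} = \frac{1}{3} + \left(- \frac{2}{3} + \frac{J}{9}\right) = - \frac{1}{3} + \frac{J}{9}$)
$k{\left(v \right)} = - \frac{201}{80}$ ($k{\left(v \right)} = \left(-201\right) \frac{1}{80} = - \frac{201}{80}$)
$k{\left(n{\left(9,-9 \right)} \right)} + \left(\frac{161534}{86013} + \frac{100802}{-224162}\right) = - \frac{201}{80} + \left(\frac{161534}{86013} + \frac{100802}{-224162}\right) = - \frac{201}{80} + \left(161534 \cdot \frac{1}{86013} + 100802 \left(- \frac{1}{224162}\right)\right) = - \frac{201}{80} + \left(\frac{161534}{86013} - \frac{50401}{112081}\right) = - \frac{201}{80} + \frac{724723739}{507390687} = - \frac{44007628967}{40591254960}$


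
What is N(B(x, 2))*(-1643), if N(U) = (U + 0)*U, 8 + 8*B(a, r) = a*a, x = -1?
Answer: -80507/64 ≈ -1257.9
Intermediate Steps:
B(a, r) = -1 + a²/8 (B(a, r) = -1 + (a*a)/8 = -1 + a²/8)
N(U) = U² (N(U) = U*U = U²)
N(B(x, 2))*(-1643) = (-1 + (⅛)*(-1)²)²*(-1643) = (-1 + (⅛)*1)²*(-1643) = (-1 + ⅛)²*(-1643) = (-7/8)²*(-1643) = (49/64)*(-1643) = -80507/64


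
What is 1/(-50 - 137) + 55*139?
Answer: 1429614/187 ≈ 7645.0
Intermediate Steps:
1/(-50 - 137) + 55*139 = 1/(-187) + 7645 = -1/187 + 7645 = 1429614/187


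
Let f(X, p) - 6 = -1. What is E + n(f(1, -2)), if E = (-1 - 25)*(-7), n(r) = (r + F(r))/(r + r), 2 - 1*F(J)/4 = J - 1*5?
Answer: 1833/10 ≈ 183.30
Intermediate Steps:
F(J) = 28 - 4*J (F(J) = 8 - 4*(J - 1*5) = 8 - 4*(J - 5) = 8 - 4*(-5 + J) = 8 + (20 - 4*J) = 28 - 4*J)
f(X, p) = 5 (f(X, p) = 6 - 1 = 5)
n(r) = (28 - 3*r)/(2*r) (n(r) = (r + (28 - 4*r))/(r + r) = (28 - 3*r)/((2*r)) = (28 - 3*r)*(1/(2*r)) = (28 - 3*r)/(2*r))
E = 182 (E = -26*(-7) = 182)
E + n(f(1, -2)) = 182 + (-3/2 + 14/5) = 182 + 13/10 = 1833/10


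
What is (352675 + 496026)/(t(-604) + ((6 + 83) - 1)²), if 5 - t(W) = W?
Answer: 848701/8353 ≈ 101.60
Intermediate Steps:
t(W) = 5 - W
(352675 + 496026)/(t(-604) + ((6 + 83) - 1)²) = (352675 + 496026)/((5 - 1*(-604)) + ((6 + 83) - 1)²) = 848701/((5 + 604) + (89 - 1)²) = 848701/(609 + 88²) = 848701/(609 + 7744) = 848701/8353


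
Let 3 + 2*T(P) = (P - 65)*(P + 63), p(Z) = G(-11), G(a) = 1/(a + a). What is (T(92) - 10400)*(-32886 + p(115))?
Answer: 6011503337/22 ≈ 2.7325e+8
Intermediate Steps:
G(a) = 1/(2*a)
p(Z) = -1/22 (p(Z) = (½)/(-11) = (½)*(-1/11) = -1/22)
T(P) = -3/2 + (-65 + P)*(63 + P)/2 (T(P) = -3/2 + ((P - 65)*(P + 63))/2 = -3/2 + ((-65 + P)*(63 + P))/2 = -3/2 + (-65 + P)*(63 + P)/2)
(T(92) - 10400)*(-32886 + p(115)) = ((-2049 + (½)*92² - 1*92) - 10400)*(-32886 - 1/22) = ((-2049 + (½)*8464 - 92) - 10400)*(-723493/22) = ((-2049 + 4232 - 92) - 10400)*(-723493/22) = (2091 - 10400)*(-723493/22) = -8309*(-723493/22) = 6011503337/22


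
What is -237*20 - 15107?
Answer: -19847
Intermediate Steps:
-237*20 - 15107 = -4740 - 15107 = -19847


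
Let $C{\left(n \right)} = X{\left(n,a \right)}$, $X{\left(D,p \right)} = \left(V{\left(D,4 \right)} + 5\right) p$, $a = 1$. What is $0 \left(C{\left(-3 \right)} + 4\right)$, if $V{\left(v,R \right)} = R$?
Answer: $0$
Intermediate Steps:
$X{\left(D,p \right)} = 9 p$ ($X{\left(D,p \right)} = \left(4 + 5\right) p = 9 p$)
$C{\left(n \right)} = 9$ ($C{\left(n \right)} = 9 \cdot 1 = 9$)
$0 \left(C{\left(-3 \right)} + 4\right) = 0 \left(9 + 4\right) = 0 \cdot 13 = 0$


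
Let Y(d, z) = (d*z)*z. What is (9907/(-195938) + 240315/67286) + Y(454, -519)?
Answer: 403063964015556415/3295971067 ≈ 1.2229e+8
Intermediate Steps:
Y(d, z) = d*z**2
(9907/(-195938) + 240315/67286) + Y(454, -519) = (9907/(-195938) + 240315/67286) + 454*(-519)**2 = (9907*(-1/195938) + 240315*(1/67286)) + 454*269361 = (-9907/195938 + 240315/67286) + 122289894 = 11605059517/3295971067 + 122289894 = 403063964015556415/3295971067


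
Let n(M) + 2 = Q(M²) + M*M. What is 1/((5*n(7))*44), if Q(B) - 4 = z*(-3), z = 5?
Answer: 1/7920 ≈ 0.00012626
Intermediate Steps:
Q(B) = -11 (Q(B) = 4 + 5*(-3) = 4 - 15 = -11)
n(M) = -13 + M² (n(M) = -2 + (-11 + M*M) = -2 + (-11 + M²) = -13 + M²)
1/((5*n(7))*44) = 1/((5*(-13 + 7²))*44) = 1/((5*(-13 + 49))*44) = 1/((5*36)*44) = 1/(180*44) = 1/7920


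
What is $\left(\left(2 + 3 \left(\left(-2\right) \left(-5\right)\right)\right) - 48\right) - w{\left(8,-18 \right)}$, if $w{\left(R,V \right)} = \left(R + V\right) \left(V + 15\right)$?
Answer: $-46$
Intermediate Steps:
$w{\left(R,V \right)} = \left(15 + V\right) \left(R + V\right)$ ($w{\left(R,V \right)} = \left(R + V\right) \left(15 + V\right) = \left(15 + V\right) \left(R + V\right)$)
$\left(\left(2 + 3 \left(\left(-2\right) \left(-5\right)\right)\right) - 48\right) - w{\left(8,-18 \right)} = \left(\left(2 + 3 \left(\left(-2\right) \left(-5\right)\right)\right) - 48\right) - \left(\left(-18\right)^{2} + 15 \cdot 8 + 15 \left(-18\right) + 8 \left(-18\right)\right) = \left(\left(2 + 3 \cdot 10\right) - 48\right) - \left(324 + 120 - 270 - 144\right) = \left(\left(2 + 30\right) - 48\right) - 30 = \left(32 - 48\right) - 30 = -16 - 30 = -46$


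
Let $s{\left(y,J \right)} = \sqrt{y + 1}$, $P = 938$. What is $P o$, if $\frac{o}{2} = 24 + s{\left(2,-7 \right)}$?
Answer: $45024 + 1876 \sqrt{3} \approx 48273.0$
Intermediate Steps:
$s{\left(y,J \right)} = \sqrt{1 + y}$
$o = 48 + 2 \sqrt{3}$ ($o = 2 \left(24 + \sqrt{1 + 2}\right) = 2 \left(24 + \sqrt{3}\right) = 48 + 2 \sqrt{3} \approx 51.464$)
$P o = 938 \left(48 + 2 \sqrt{3}\right) = 45024 + 1876 \sqrt{3}$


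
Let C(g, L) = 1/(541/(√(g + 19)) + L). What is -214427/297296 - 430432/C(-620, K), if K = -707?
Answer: 90471758079077/297296 + 232863712*I*√601/601 ≈ 3.0432e+8 + 9.4987e+6*I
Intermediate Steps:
C(g, L) = 1/(L + 541/√(19 + g)) (C(g, L) = 1/(541/(√(19 + g)) + L) = 1/(541/√(19 + g) + L) = 1/(L + 541/√(19 + g)))
-214427/297296 - 430432/C(-620, K) = -214427/297296 - 430432*(541 - 707*√(19 - 620))/√(19 - 620) = -214427*1/297296 - 430432*(-I*√601*(541 - 707*I*√601)/601) = -214427/297296 - 430432*(-I*√601*(541 - 707*I*√601)/601) = -214427/297296 - (-430432)*I*√601*(541 - 707*I*√601)/601 = -214427/297296 + 430432*I*√601*(541 - 707*I*√601)/601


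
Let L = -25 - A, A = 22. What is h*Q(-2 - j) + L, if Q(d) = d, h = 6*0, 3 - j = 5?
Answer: -47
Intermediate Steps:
j = -2 (j = 3 - 1*5 = 3 - 5 = -2)
h = 0
L = -47 (L = -25 - 1*22 = -25 - 22 = -47)
h*Q(-2 - j) + L = 0*(-2 - 1*(-2)) - 47 = 0*(-2 + 2) - 47 = 0*0 - 47 = 0 - 47 = -47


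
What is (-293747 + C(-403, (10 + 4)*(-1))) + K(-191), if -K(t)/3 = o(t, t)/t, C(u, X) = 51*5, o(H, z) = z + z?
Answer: -293498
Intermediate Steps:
o(H, z) = 2*z
C(u, X) = 255
K(t) = -6 (K(t) = -3*2*t/t = -3*2 = -6)
(-293747 + C(-403, (10 + 4)*(-1))) + K(-191) = (-293747 + 255) - 6 = -293492 - 6 = -293498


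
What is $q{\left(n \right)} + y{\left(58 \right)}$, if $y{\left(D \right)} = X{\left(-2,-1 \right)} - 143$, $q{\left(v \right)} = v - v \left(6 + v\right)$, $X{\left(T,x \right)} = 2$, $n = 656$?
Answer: $-433757$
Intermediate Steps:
$q{\left(v \right)} = v - v \left(6 + v\right)$
$y{\left(D \right)} = -141$ ($y{\left(D \right)} = 2 - 143 = -141$)
$q{\left(n \right)} + y{\left(58 \right)} = \left(-1\right) 656 \left(5 + 656\right) - 141 = \left(-1\right) 656 \cdot 661 - 141 = -433616 - 141 = -433757$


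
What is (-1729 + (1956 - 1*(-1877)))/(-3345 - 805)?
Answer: -1052/2075 ≈ -0.50699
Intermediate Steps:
(-1729 + (1956 - 1*(-1877)))/(-3345 - 805) = (-1729 + (1956 + 1877))/(-4150) = (-1729 + 3833)*(-1/4150) = 2104*(-1/4150) = -1052/2075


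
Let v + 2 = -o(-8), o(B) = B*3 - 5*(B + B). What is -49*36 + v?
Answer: -1822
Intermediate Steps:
o(B) = -7*B (o(B) = 3*B - 10*B = -7*B)
v = -58 (v = -2 - (-7)*(-8) = -2 - 1*56 = -2 - 56 = -58)
-49*36 + v = -49*36 - 58 = -1764 - 58 = -1822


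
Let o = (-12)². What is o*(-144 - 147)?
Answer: -41904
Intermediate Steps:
o = 144
o*(-144 - 147) = 144*(-144 - 147) = 144*(-291) = -41904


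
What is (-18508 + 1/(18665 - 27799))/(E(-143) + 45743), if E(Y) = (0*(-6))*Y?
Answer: -169052073/417816562 ≈ -0.40461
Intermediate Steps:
E(Y) = 0 (E(Y) = 0*Y = 0)
(-18508 + 1/(18665 - 27799))/(E(-143) + 45743) = (-18508 + 1/(18665 - 27799))/(0 + 45743) = (-18508 + 1/(-9134))/45743 = (-18508 - 1/9134)*(1/45743) = -169052073/9134*1/45743 = -169052073/417816562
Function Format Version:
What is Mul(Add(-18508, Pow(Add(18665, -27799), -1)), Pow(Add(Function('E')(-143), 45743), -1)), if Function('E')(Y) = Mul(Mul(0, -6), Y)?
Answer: Rational(-169052073, 417816562) ≈ -0.40461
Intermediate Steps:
Function('E')(Y) = 0 (Function('E')(Y) = Mul(0, Y) = 0)
Mul(Add(-18508, Pow(Add(18665, -27799), -1)), Pow(Add(Function('E')(-143), 45743), -1)) = Mul(Add(-18508, Pow(Add(18665, -27799), -1)), Pow(Add(0, 45743), -1)) = Mul(Add(-18508, Pow(-9134, -1)), Pow(45743, -1)) = Mul(Add(-18508, Rational(-1, 9134)), Rational(1, 45743)) = Mul(Rational(-169052073, 9134), Rational(1, 45743)) = Rational(-169052073, 417816562)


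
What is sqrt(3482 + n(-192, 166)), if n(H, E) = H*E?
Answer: I*sqrt(28390) ≈ 168.49*I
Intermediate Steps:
n(H, E) = E*H
sqrt(3482 + n(-192, 166)) = sqrt(3482 + 166*(-192)) = sqrt(3482 - 31872) = sqrt(-28390) = I*sqrt(28390)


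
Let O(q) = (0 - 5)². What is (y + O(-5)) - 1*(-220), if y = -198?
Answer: 47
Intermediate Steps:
O(q) = 25 (O(q) = (-5)² = 25)
(y + O(-5)) - 1*(-220) = (-198 + 25) - 1*(-220) = -173 + 220 = 47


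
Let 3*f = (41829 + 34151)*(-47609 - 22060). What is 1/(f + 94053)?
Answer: -1/1764389487 ≈ -5.6677e-10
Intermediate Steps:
f = -1764483540 (f = ((41829 + 34151)*(-47609 - 22060))/3 = (75980*(-69669))/3 = (⅓)*(-5293450620) = -1764483540)
1/(f + 94053) = 1/(-1764483540 + 94053) = 1/(-1764389487) = -1/1764389487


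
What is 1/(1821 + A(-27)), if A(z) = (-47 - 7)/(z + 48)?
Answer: 7/12729 ≈ 0.00054993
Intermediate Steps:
A(z) = -54/(48 + z)
1/(1821 + A(-27)) = 1/(1821 - 54/(48 - 27)) = 1/(1821 - 54/21) = 1/(1821 - 54*1/21) = 1/(1821 - 18/7) = 1/(12729/7) = 7/12729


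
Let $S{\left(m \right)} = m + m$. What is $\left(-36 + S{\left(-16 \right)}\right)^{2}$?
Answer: $4624$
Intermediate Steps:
$S{\left(m \right)} = 2 m$
$\left(-36 + S{\left(-16 \right)}\right)^{2} = \left(-36 + 2 \left(-16\right)\right)^{2} = \left(-36 - 32\right)^{2} = \left(-68\right)^{2} = 4624$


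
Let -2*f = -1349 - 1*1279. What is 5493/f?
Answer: 1831/438 ≈ 4.1804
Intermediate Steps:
f = 1314 (f = -(-1349 - 1*1279)/2 = -(-1349 - 1279)/2 = -½*(-2628) = 1314)
5493/f = 5493/1314 = 5493*(1/1314) = 1831/438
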